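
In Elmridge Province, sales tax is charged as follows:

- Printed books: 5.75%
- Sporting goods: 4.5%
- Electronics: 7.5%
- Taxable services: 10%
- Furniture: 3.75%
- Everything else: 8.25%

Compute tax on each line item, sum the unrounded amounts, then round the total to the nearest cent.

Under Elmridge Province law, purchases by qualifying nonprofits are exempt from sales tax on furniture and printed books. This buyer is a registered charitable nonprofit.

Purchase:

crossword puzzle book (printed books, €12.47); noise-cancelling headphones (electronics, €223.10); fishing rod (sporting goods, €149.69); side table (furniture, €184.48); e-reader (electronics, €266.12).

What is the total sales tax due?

Crossword puzzle book €12.47: printed books, buyer-exempt → 0% → €0.00
Noise-cancelling headphones €223.10: electronics → 7.5% → €16.7325
Fishing rod €149.69: sporting goods → 4.5% → €6.73605
Side table €184.48: furniture, buyer-exempt → 0% → €0.00
E-reader €266.12: electronics → 7.5% → €19.959
Unrounded tax sum = €43.42755 → €43.43

€43.43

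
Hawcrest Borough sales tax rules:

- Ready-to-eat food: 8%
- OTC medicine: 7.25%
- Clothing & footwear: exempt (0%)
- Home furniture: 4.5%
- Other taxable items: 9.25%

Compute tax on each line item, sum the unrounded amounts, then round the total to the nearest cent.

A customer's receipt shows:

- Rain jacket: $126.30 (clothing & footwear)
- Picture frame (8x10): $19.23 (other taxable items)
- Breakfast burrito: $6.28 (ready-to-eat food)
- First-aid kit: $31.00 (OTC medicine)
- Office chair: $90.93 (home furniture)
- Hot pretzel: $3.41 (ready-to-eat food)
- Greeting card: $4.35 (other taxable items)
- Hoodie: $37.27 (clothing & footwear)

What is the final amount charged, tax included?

Rain jacket $126.30: clothing & footwear → 0% → $0.00
Picture frame (8x10) $19.23: other taxable items → 9.25% → $1.778775
Breakfast burrito $6.28: ready-to-eat food → 8% → $0.5024
First-aid kit $31.00: OTC medicine → 7.25% → $2.2475
Office chair $90.93: home furniture → 4.5% → $4.09185
Hot pretzel $3.41: ready-to-eat food → 8% → $0.2728
Greeting card $4.35: other taxable items → 9.25% → $0.402375
Hoodie $37.27: clothing & footwear → 0% → $0.00
Subtotal = $318.77; unrounded tax = $9.2957 → $9.30; total due = $328.07

$328.07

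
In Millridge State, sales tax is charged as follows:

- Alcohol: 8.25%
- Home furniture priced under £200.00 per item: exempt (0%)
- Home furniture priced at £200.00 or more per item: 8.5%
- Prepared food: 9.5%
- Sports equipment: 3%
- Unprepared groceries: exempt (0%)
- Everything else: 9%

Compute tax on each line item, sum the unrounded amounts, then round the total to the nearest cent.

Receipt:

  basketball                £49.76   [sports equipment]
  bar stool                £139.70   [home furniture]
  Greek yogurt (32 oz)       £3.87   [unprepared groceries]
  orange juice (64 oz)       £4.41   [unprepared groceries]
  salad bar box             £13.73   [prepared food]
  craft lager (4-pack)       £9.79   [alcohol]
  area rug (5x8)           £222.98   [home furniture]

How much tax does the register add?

Basketball £49.76: sports equipment → 3% → £1.4928
Bar stool £139.70: home furniture, under £200.00 → 0% → £0.00
Greek yogurt (32 oz) £3.87: unprepared groceries → 0% → £0.00
Orange juice (64 oz) £4.41: unprepared groceries → 0% → £0.00
Salad bar box £13.73: prepared food → 9.5% → £1.30435
Craft lager (4-pack) £9.79: alcohol → 8.25% → £0.807675
Area rug (5x8) £222.98: home furniture, £200.00 or more → 8.5% → £18.9533
Unrounded tax sum = £22.558125 → £22.56

£22.56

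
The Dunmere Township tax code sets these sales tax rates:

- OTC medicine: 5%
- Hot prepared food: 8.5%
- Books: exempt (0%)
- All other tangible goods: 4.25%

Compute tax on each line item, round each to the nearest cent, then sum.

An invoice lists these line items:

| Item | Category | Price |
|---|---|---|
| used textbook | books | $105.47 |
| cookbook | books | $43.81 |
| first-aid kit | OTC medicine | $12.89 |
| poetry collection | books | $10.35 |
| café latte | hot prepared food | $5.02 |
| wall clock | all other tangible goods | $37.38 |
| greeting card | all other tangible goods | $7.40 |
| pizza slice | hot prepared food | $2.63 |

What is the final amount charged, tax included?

Used textbook $105.47: books → 0% → $0.00
Cookbook $43.81: books → 0% → $0.00
First-aid kit $12.89: OTC medicine → 5% → $0.64
Poetry collection $10.35: books → 0% → $0.00
Café latte $5.02: hot prepared food → 8.5% → $0.43
Wall clock $37.38: all other tangible goods → 4.25% → $1.59
Greeting card $7.40: all other tangible goods → 4.25% → $0.31
Pizza slice $2.63: hot prepared food → 8.5% → $0.22
Subtotal = $224.95; tax = $3.19; total due = $228.14

$228.14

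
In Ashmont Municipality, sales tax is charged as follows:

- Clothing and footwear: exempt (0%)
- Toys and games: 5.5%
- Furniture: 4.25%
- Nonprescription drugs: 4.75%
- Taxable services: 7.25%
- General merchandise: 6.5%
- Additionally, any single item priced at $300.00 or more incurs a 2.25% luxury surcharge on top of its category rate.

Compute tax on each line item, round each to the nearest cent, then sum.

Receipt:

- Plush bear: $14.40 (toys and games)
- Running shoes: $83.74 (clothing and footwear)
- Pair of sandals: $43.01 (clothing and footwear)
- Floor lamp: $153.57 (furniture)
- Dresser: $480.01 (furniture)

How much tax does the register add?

Plush bear $14.40: toys and games → 5.5% → $0.79
Running shoes $83.74: clothing and footwear → 0% → $0.00
Pair of sandals $43.01: clothing and footwear → 0% → $0.00
Floor lamp $153.57: furniture → 4.25% → $6.53
Dresser $480.01: furniture → 4.25% + 2.25% surcharge = 6.5% → $31.20
Total tax = $0.79 + $6.53 + $31.20 = $38.52

$38.52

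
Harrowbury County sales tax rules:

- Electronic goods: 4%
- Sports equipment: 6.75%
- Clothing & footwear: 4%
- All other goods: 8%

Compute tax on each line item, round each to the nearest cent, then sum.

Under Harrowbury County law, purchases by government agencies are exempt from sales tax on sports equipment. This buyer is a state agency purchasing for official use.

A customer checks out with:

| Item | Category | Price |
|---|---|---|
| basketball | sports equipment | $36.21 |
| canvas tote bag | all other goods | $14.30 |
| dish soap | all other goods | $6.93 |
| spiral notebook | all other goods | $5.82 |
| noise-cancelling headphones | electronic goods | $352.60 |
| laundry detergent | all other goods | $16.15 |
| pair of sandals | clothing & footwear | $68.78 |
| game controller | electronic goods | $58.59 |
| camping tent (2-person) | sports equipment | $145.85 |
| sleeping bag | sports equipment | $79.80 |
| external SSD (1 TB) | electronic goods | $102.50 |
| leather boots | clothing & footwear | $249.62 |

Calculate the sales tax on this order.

$36.72

Basketball $36.21: sports equipment, buyer-exempt → 0% → $0.00
Canvas tote bag $14.30: all other goods → 8% → $1.14
Dish soap $6.93: all other goods → 8% → $0.55
Spiral notebook $5.82: all other goods → 8% → $0.47
Noise-cancelling headphones $352.60: electronic goods → 4% → $14.10
Laundry detergent $16.15: all other goods → 8% → $1.29
Pair of sandals $68.78: clothing & footwear → 4% → $2.75
Game controller $58.59: electronic goods → 4% → $2.34
Camping tent (2-person) $145.85: sports equipment, buyer-exempt → 0% → $0.00
Sleeping bag $79.80: sports equipment, buyer-exempt → 0% → $0.00
External SSD (1 TB) $102.50: electronic goods → 4% → $4.10
Leather boots $249.62: clothing & footwear → 4% → $9.98
Total tax = $1.14 + $0.55 + $0.47 + $14.10 + $1.29 + $2.75 + $2.34 + $4.10 + $9.98 = $36.72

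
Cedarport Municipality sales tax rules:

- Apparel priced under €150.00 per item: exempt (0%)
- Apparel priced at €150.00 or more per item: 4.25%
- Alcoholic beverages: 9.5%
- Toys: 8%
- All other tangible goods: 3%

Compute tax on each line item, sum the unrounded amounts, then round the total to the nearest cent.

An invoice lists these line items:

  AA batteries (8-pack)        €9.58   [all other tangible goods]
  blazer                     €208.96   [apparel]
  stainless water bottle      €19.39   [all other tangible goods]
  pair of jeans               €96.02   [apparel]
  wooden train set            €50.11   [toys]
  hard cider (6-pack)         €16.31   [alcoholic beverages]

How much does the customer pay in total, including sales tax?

AA batteries (8-pack) €9.58: all other tangible goods → 3% → €0.2874
Blazer €208.96: apparel, €150.00 or more → 4.25% → €8.8808
Stainless water bottle €19.39: all other tangible goods → 3% → €0.5817
Pair of jeans €96.02: apparel, under €150.00 → 0% → €0.00
Wooden train set €50.11: toys → 8% → €4.0088
Hard cider (6-pack) €16.31: alcoholic beverages → 9.5% → €1.54945
Subtotal = €400.37; unrounded tax = €15.30815 → €15.31; total due = €415.68

€415.68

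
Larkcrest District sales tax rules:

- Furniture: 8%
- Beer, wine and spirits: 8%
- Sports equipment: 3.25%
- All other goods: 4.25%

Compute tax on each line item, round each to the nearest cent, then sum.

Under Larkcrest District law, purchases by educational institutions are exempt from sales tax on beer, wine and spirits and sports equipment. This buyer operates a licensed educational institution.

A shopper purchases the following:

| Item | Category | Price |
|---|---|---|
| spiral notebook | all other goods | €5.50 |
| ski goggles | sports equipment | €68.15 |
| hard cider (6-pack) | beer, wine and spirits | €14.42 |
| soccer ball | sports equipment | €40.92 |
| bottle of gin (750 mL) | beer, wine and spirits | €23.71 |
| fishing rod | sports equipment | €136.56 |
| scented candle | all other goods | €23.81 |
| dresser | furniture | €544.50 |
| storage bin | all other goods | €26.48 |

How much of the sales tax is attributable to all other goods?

Spiral notebook €5.50: all other goods → 4.25% → €0.23
Scented candle €23.81: all other goods → 4.25% → €1.01
Storage bin €26.48: all other goods → 4.25% → €1.13
Tax on all other goods = €0.23 + €1.01 + €1.13 = €2.37

€2.37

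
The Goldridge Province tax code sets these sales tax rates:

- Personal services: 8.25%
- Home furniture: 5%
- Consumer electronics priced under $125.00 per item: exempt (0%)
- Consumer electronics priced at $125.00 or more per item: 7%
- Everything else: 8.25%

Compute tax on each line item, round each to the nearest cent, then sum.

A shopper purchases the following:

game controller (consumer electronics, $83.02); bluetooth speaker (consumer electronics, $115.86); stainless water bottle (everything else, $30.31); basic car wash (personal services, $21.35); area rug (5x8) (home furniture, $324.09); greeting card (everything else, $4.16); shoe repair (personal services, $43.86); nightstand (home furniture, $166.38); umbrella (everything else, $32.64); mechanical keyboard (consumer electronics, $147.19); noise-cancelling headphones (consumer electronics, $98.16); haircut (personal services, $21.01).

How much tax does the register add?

Game controller $83.02: consumer electronics, under $125.00 → 0% → $0.00
Bluetooth speaker $115.86: consumer electronics, under $125.00 → 0% → $0.00
Stainless water bottle $30.31: everything else → 8.25% → $2.50
Basic car wash $21.35: personal services → 8.25% → $1.76
Area rug (5x8) $324.09: home furniture → 5% → $16.20
Greeting card $4.16: everything else → 8.25% → $0.34
Shoe repair $43.86: personal services → 8.25% → $3.62
Nightstand $166.38: home furniture → 5% → $8.32
Umbrella $32.64: everything else → 8.25% → $2.69
Mechanical keyboard $147.19: consumer electronics, $125.00 or more → 7% → $10.30
Noise-cancelling headphones $98.16: consumer electronics, under $125.00 → 0% → $0.00
Haircut $21.01: personal services → 8.25% → $1.73
Total tax = $2.50 + $1.76 + $16.20 + $0.34 + $3.62 + $8.32 + $2.69 + $10.30 + $1.73 = $47.46

$47.46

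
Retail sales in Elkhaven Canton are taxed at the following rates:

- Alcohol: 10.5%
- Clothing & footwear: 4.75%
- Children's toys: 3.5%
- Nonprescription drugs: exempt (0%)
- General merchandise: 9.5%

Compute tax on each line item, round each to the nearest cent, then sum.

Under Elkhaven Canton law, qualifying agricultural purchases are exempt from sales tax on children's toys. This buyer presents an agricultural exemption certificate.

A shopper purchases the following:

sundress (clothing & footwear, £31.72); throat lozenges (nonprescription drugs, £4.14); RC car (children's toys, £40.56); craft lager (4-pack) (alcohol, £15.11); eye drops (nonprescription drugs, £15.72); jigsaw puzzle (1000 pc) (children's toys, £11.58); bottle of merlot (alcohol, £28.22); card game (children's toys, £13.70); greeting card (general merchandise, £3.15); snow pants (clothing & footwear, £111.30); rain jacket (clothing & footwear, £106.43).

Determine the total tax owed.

£16.71

Sundress £31.72: clothing & footwear → 4.75% → £1.51
Throat lozenges £4.14: nonprescription drugs → 0% → £0.00
RC car £40.56: children's toys, buyer-exempt → 0% → £0.00
Craft lager (4-pack) £15.11: alcohol → 10.5% → £1.59
Eye drops £15.72: nonprescription drugs → 0% → £0.00
Jigsaw puzzle (1000 pc) £11.58: children's toys, buyer-exempt → 0% → £0.00
Bottle of merlot £28.22: alcohol → 10.5% → £2.96
Card game £13.70: children's toys, buyer-exempt → 0% → £0.00
Greeting card £3.15: general merchandise → 9.5% → £0.30
Snow pants £111.30: clothing & footwear → 4.75% → £5.29
Rain jacket £106.43: clothing & footwear → 4.75% → £5.06
Total tax = £1.51 + £1.59 + £2.96 + £0.30 + £5.29 + £5.06 = £16.71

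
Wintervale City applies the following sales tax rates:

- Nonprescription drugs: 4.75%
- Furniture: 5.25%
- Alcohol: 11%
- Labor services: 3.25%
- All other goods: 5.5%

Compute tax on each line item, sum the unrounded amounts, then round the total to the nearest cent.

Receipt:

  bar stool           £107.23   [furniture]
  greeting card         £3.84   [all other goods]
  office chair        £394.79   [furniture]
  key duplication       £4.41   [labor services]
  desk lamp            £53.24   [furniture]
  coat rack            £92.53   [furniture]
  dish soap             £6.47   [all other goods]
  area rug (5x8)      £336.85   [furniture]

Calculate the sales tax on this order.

£52.40

Bar stool £107.23: furniture → 5.25% → £5.629575
Greeting card £3.84: all other goods → 5.5% → £0.2112
Office chair £394.79: furniture → 5.25% → £20.726475
Key duplication £4.41: labor services → 3.25% → £0.143325
Desk lamp £53.24: furniture → 5.25% → £2.7951
Coat rack £92.53: furniture → 5.25% → £4.857825
Dish soap £6.47: all other goods → 5.5% → £0.35585
Area rug (5x8) £336.85: furniture → 5.25% → £17.684625
Unrounded tax sum = £52.403975 → £52.40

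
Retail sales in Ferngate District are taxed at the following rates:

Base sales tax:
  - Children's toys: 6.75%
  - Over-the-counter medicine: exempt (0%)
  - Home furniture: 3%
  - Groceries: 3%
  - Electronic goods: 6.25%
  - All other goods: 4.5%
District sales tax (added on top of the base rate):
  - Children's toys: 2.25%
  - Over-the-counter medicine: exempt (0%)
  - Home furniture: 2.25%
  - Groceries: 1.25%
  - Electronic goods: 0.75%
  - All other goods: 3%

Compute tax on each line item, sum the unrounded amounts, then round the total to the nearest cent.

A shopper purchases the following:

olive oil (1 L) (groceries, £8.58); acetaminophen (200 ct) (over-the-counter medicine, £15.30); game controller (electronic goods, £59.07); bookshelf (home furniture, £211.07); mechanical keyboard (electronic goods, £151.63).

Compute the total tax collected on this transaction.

£26.19

Olive oil (1 L) £8.58: groceries → 3% + 1.25% district = 4.25% → £0.36465
Acetaminophen (200 ct) £15.30: over-the-counter medicine → 0% + 0% district = 0% → £0.00
Game controller £59.07: electronic goods → 6.25% + 0.75% district = 7% → £4.1349
Bookshelf £211.07: home furniture → 3% + 2.25% district = 5.25% → £11.081175
Mechanical keyboard £151.63: electronic goods → 6.25% + 0.75% district = 7% → £10.6141
Unrounded tax sum = £26.194825 → £26.19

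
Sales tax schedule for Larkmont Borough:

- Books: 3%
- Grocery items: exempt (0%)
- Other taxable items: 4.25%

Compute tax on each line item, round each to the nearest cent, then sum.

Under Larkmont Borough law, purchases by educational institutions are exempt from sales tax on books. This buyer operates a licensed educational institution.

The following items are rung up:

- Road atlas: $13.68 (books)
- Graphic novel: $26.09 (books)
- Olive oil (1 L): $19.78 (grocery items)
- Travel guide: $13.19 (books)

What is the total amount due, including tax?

$72.74

Road atlas $13.68: books, buyer-exempt → 0% → $0.00
Graphic novel $26.09: books, buyer-exempt → 0% → $0.00
Olive oil (1 L) $19.78: grocery items → 0% → $0.00
Travel guide $13.19: books, buyer-exempt → 0% → $0.00
Subtotal = $72.74; tax = $0.00; total due = $72.74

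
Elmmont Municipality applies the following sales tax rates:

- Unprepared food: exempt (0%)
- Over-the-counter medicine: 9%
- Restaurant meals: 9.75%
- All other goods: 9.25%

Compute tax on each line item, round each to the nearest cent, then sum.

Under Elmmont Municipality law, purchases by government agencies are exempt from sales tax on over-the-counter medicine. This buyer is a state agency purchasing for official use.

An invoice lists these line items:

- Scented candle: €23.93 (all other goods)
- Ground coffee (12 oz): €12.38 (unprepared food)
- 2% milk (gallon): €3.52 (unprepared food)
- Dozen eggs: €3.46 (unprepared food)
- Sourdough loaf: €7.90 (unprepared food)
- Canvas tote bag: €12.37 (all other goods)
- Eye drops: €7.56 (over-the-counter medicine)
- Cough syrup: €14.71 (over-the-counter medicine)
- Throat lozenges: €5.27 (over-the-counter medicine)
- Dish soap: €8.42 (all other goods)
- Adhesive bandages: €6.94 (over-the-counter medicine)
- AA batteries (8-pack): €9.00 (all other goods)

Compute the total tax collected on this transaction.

€4.96

Scented candle €23.93: all other goods → 9.25% → €2.21
Ground coffee (12 oz) €12.38: unprepared food → 0% → €0.00
2% milk (gallon) €3.52: unprepared food → 0% → €0.00
Dozen eggs €3.46: unprepared food → 0% → €0.00
Sourdough loaf €7.90: unprepared food → 0% → €0.00
Canvas tote bag €12.37: all other goods → 9.25% → €1.14
Eye drops €7.56: over-the-counter medicine, buyer-exempt → 0% → €0.00
Cough syrup €14.71: over-the-counter medicine, buyer-exempt → 0% → €0.00
Throat lozenges €5.27: over-the-counter medicine, buyer-exempt → 0% → €0.00
Dish soap €8.42: all other goods → 9.25% → €0.78
Adhesive bandages €6.94: over-the-counter medicine, buyer-exempt → 0% → €0.00
AA batteries (8-pack) €9.00: all other goods → 9.25% → €0.83
Total tax = €2.21 + €1.14 + €0.78 + €0.83 = €4.96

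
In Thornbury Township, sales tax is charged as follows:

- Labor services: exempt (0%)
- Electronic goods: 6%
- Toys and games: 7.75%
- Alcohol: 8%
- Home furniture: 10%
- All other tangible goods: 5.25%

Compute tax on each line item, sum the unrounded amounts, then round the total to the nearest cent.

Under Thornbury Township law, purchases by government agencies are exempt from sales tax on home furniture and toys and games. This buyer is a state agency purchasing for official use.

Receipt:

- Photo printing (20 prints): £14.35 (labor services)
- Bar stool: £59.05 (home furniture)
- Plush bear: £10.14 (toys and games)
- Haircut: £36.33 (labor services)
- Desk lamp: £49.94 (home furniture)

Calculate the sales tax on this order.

£0.00

Photo printing (20 prints) £14.35: labor services → 0% → £0.00
Bar stool £59.05: home furniture, buyer-exempt → 0% → £0.00
Plush bear £10.14: toys and games, buyer-exempt → 0% → £0.00
Haircut £36.33: labor services → 0% → £0.00
Desk lamp £49.94: home furniture, buyer-exempt → 0% → £0.00
Unrounded tax sum = £0.00 → £0.00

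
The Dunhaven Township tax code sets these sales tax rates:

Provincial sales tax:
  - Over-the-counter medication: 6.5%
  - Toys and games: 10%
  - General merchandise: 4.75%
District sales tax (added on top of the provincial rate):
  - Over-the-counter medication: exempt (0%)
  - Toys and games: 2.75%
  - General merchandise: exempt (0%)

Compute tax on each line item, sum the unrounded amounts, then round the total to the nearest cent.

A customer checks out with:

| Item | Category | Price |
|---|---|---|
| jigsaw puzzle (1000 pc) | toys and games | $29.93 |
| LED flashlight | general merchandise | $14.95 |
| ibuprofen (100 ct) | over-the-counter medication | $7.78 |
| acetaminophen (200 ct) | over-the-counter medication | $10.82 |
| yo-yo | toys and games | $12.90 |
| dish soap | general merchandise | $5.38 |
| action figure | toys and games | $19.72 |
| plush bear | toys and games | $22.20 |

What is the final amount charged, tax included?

$136.66

Jigsaw puzzle (1000 pc) $29.93: toys and games → 10% + 2.75% district = 12.75% → $3.816075
LED flashlight $14.95: general merchandise → 4.75% + 0% district = 4.75% → $0.710125
Ibuprofen (100 ct) $7.78: over-the-counter medication → 6.5% + 0% district = 6.5% → $0.5057
Acetaminophen (200 ct) $10.82: over-the-counter medication → 6.5% + 0% district = 6.5% → $0.7033
Yo-yo $12.90: toys and games → 10% + 2.75% district = 12.75% → $1.64475
Dish soap $5.38: general merchandise → 4.75% + 0% district = 4.75% → $0.25555
Action figure $19.72: toys and games → 10% + 2.75% district = 12.75% → $2.5143
Plush bear $22.20: toys and games → 10% + 2.75% district = 12.75% → $2.8305
Subtotal = $123.68; unrounded tax = $12.9803 → $12.98; total due = $136.66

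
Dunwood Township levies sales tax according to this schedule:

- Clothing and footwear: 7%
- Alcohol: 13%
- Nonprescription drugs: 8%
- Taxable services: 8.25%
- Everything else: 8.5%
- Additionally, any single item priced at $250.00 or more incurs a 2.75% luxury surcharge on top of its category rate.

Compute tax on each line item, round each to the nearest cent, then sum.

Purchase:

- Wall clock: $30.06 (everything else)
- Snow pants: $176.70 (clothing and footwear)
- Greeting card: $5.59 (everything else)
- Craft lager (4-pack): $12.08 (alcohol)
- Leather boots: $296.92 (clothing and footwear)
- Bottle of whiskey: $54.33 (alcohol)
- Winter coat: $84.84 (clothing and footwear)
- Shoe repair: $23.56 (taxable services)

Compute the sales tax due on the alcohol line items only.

$8.63

Craft lager (4-pack) $12.08: alcohol → 13% → $1.57
Bottle of whiskey $54.33: alcohol → 13% → $7.06
Tax on alcohol = $1.57 + $7.06 = $8.63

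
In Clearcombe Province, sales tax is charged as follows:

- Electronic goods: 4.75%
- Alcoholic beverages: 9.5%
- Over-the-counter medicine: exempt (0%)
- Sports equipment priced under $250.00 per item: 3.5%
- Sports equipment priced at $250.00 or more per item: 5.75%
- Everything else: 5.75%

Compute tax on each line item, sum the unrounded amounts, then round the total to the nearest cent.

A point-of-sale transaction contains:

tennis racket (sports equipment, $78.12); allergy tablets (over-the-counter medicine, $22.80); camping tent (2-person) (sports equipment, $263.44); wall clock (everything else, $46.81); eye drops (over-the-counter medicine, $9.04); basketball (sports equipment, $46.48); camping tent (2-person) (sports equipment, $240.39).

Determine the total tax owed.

$30.61

Tennis racket $78.12: sports equipment, under $250.00 → 3.5% → $2.7342
Allergy tablets $22.80: over-the-counter medicine → 0% → $0.00
Camping tent (2-person) $263.44: sports equipment, $250.00 or more → 5.75% → $15.1478
Wall clock $46.81: everything else → 5.75% → $2.691575
Eye drops $9.04: over-the-counter medicine → 0% → $0.00
Basketball $46.48: sports equipment, under $250.00 → 3.5% → $1.6268
Camping tent (2-person) $240.39: sports equipment, under $250.00 → 3.5% → $8.41365
Unrounded tax sum = $30.614025 → $30.61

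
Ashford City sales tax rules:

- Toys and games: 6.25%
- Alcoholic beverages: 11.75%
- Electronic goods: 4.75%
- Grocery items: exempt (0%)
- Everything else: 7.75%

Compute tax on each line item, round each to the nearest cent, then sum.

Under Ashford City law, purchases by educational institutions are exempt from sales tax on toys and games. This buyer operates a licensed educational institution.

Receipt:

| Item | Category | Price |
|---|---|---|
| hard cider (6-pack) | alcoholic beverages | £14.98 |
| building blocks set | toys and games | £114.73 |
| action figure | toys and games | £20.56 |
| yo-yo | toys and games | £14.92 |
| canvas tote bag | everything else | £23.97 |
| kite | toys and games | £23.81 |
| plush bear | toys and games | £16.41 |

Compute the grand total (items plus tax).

Hard cider (6-pack) £14.98: alcoholic beverages → 11.75% → £1.76
Building blocks set £114.73: toys and games, buyer-exempt → 0% → £0.00
Action figure £20.56: toys and games, buyer-exempt → 0% → £0.00
Yo-yo £14.92: toys and games, buyer-exempt → 0% → £0.00
Canvas tote bag £23.97: everything else → 7.75% → £1.86
Kite £23.81: toys and games, buyer-exempt → 0% → £0.00
Plush bear £16.41: toys and games, buyer-exempt → 0% → £0.00
Subtotal = £229.38; tax = £3.62; total due = £233.00

£233.00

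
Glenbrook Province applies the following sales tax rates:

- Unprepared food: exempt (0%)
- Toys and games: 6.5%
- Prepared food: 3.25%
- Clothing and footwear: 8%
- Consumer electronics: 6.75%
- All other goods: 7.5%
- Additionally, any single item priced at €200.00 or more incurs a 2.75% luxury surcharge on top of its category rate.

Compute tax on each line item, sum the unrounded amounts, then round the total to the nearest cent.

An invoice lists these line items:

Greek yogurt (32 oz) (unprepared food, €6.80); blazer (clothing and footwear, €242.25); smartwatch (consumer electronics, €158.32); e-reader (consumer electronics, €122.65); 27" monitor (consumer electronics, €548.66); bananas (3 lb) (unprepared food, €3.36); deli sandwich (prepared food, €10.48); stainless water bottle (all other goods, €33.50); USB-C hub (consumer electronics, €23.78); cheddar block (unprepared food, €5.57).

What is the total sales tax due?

Greek yogurt (32 oz) €6.80: unprepared food → 0% → €0.00
Blazer €242.25: clothing and footwear → 8% + 2.75% surcharge = 10.75% → €26.041875
Smartwatch €158.32: consumer electronics → 6.75% → €10.6866
E-reader €122.65: consumer electronics → 6.75% → €8.278875
27" monitor €548.66: consumer electronics → 6.75% + 2.75% surcharge = 9.5% → €52.1227
Bananas (3 lb) €3.36: unprepared food → 0% → €0.00
Deli sandwich €10.48: prepared food → 3.25% → €0.3406
Stainless water bottle €33.50: all other goods → 7.5% → €2.5125
USB-C hub €23.78: consumer electronics → 6.75% → €1.60515
Cheddar block €5.57: unprepared food → 0% → €0.00
Unrounded tax sum = €101.5883 → €101.59

€101.59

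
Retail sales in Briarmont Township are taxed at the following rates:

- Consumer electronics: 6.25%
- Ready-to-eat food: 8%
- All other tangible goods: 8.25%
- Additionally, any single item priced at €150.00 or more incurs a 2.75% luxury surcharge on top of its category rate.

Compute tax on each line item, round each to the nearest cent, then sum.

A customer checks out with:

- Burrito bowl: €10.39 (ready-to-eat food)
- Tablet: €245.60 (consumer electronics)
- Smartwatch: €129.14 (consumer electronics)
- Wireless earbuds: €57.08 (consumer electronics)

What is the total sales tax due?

Burrito bowl €10.39: ready-to-eat food → 8% → €0.83
Tablet €245.60: consumer electronics → 6.25% + 2.75% surcharge = 9% → €22.10
Smartwatch €129.14: consumer electronics → 6.25% → €8.07
Wireless earbuds €57.08: consumer electronics → 6.25% → €3.57
Total tax = €0.83 + €22.10 + €8.07 + €3.57 = €34.57

€34.57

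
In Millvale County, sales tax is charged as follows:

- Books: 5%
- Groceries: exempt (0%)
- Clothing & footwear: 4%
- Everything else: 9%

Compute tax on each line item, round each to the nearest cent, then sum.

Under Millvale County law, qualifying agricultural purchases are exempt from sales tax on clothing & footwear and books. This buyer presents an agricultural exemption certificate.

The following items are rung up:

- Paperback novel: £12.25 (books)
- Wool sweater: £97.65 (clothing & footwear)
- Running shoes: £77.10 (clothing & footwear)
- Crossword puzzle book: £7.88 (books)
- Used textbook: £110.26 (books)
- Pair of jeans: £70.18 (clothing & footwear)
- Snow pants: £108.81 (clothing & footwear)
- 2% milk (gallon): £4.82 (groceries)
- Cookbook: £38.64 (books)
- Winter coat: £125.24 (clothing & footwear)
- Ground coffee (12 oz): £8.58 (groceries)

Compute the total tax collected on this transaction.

Paperback novel £12.25: books, buyer-exempt → 0% → £0.00
Wool sweater £97.65: clothing & footwear, buyer-exempt → 0% → £0.00
Running shoes £77.10: clothing & footwear, buyer-exempt → 0% → £0.00
Crossword puzzle book £7.88: books, buyer-exempt → 0% → £0.00
Used textbook £110.26: books, buyer-exempt → 0% → £0.00
Pair of jeans £70.18: clothing & footwear, buyer-exempt → 0% → £0.00
Snow pants £108.81: clothing & footwear, buyer-exempt → 0% → £0.00
2% milk (gallon) £4.82: groceries → 0% → £0.00
Cookbook £38.64: books, buyer-exempt → 0% → £0.00
Winter coat £125.24: clothing & footwear, buyer-exempt → 0% → £0.00
Ground coffee (12 oz) £8.58: groceries → 0% → £0.00
Total tax = £0.00

£0.00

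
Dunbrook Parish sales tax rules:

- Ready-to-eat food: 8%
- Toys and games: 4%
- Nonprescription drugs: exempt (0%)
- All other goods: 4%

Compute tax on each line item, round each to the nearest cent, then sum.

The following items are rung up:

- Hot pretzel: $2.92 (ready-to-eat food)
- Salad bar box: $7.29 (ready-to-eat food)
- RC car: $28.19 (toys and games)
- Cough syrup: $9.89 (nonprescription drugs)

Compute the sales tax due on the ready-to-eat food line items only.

Hot pretzel $2.92: ready-to-eat food → 8% → $0.23
Salad bar box $7.29: ready-to-eat food → 8% → $0.58
Tax on ready-to-eat food = $0.23 + $0.58 = $0.81

$0.81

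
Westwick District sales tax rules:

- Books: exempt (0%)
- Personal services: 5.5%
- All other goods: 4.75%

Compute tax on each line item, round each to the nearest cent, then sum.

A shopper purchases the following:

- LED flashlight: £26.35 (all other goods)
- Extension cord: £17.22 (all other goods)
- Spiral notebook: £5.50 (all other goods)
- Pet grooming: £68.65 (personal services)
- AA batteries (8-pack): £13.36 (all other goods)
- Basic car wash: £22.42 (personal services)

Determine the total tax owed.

LED flashlight £26.35: all other goods → 4.75% → £1.25
Extension cord £17.22: all other goods → 4.75% → £0.82
Spiral notebook £5.50: all other goods → 4.75% → £0.26
Pet grooming £68.65: personal services → 5.5% → £3.78
AA batteries (8-pack) £13.36: all other goods → 4.75% → £0.63
Basic car wash £22.42: personal services → 5.5% → £1.23
Total tax = £1.25 + £0.82 + £0.26 + £3.78 + £0.63 + £1.23 = £7.97

£7.97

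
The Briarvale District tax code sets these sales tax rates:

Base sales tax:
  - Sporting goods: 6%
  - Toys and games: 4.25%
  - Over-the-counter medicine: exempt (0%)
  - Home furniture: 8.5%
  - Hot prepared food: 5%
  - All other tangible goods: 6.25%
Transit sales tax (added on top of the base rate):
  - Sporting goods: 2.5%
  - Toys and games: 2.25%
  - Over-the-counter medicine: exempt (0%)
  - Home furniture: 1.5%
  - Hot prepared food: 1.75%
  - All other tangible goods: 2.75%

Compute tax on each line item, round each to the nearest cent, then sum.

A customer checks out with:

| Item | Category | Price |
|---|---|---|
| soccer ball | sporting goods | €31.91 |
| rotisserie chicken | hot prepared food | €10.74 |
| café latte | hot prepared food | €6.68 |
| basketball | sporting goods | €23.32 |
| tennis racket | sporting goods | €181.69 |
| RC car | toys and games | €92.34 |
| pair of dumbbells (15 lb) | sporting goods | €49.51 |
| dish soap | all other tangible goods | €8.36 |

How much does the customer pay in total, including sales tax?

Soccer ball €31.91: sporting goods → 6% + 2.5% transit = 8.5% → €2.71
Rotisserie chicken €10.74: hot prepared food → 5% + 1.75% transit = 6.75% → €0.72
Café latte €6.68: hot prepared food → 5% + 1.75% transit = 6.75% → €0.45
Basketball €23.32: sporting goods → 6% + 2.5% transit = 8.5% → €1.98
Tennis racket €181.69: sporting goods → 6% + 2.5% transit = 8.5% → €15.44
RC car €92.34: toys and games → 4.25% + 2.25% transit = 6.5% → €6.00
Pair of dumbbells (15 lb) €49.51: sporting goods → 6% + 2.5% transit = 8.5% → €4.21
Dish soap €8.36: all other tangible goods → 6.25% + 2.75% transit = 9% → €0.75
Subtotal = €404.55; tax = €32.26; total due = €436.81

€436.81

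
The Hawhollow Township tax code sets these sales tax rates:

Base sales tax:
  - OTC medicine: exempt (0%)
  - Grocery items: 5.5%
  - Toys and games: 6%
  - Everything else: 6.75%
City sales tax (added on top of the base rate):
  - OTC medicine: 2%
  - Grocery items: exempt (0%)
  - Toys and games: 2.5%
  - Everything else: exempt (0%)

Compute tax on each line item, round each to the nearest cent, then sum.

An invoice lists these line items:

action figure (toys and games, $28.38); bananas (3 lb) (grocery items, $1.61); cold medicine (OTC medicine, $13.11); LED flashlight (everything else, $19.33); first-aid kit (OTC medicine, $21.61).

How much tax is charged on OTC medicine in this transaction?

$0.69

Cold medicine $13.11: OTC medicine → 0% + 2% city = 2% → $0.26
First-aid kit $21.61: OTC medicine → 0% + 2% city = 2% → $0.43
Tax on OTC medicine = $0.26 + $0.43 = $0.69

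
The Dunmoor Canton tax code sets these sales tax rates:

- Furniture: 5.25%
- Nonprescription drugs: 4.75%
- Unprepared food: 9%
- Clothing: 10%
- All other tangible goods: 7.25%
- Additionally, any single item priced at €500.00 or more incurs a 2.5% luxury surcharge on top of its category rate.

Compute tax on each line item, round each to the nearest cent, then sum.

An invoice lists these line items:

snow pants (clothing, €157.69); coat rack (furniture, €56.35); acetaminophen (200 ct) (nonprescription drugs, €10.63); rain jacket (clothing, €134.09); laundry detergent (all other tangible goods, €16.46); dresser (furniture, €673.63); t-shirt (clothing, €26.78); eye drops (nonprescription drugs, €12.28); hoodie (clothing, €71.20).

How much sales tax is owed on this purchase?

Snow pants €157.69: clothing → 10% → €15.77
Coat rack €56.35: furniture → 5.25% → €2.96
Acetaminophen (200 ct) €10.63: nonprescription drugs → 4.75% → €0.50
Rain jacket €134.09: clothing → 10% → €13.41
Laundry detergent €16.46: all other tangible goods → 7.25% → €1.19
Dresser €673.63: furniture → 5.25% + 2.5% surcharge = 7.75% → €52.21
T-shirt €26.78: clothing → 10% → €2.68
Eye drops €12.28: nonprescription drugs → 4.75% → €0.58
Hoodie €71.20: clothing → 10% → €7.12
Total tax = €15.77 + €2.96 + €0.50 + €13.41 + €1.19 + €52.21 + €2.68 + €0.58 + €7.12 = €96.42

€96.42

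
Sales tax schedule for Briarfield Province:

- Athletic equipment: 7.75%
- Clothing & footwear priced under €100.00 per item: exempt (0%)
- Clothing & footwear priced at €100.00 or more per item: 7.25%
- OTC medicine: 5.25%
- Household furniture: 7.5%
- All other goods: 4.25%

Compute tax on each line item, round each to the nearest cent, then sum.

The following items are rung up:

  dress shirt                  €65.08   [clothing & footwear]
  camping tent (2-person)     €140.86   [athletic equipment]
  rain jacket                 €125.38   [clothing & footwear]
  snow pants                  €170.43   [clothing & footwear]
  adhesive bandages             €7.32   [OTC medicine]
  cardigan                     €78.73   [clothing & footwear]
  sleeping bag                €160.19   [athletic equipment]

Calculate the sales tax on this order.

€45.16

Dress shirt €65.08: clothing & footwear, under €100.00 → 0% → €0.00
Camping tent (2-person) €140.86: athletic equipment → 7.75% → €10.92
Rain jacket €125.38: clothing & footwear, €100.00 or more → 7.25% → €9.09
Snow pants €170.43: clothing & footwear, €100.00 or more → 7.25% → €12.36
Adhesive bandages €7.32: OTC medicine → 5.25% → €0.38
Cardigan €78.73: clothing & footwear, under €100.00 → 0% → €0.00
Sleeping bag €160.19: athletic equipment → 7.75% → €12.41
Total tax = €10.92 + €9.09 + €12.36 + €0.38 + €12.41 = €45.16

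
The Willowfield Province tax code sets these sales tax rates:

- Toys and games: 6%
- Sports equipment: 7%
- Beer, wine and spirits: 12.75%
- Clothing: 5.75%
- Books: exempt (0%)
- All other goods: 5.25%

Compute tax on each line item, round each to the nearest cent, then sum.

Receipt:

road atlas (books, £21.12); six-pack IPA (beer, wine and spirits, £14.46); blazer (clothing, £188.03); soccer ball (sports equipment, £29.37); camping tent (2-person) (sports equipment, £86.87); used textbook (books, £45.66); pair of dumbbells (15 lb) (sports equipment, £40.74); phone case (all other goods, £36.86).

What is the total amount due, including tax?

£488.69

Road atlas £21.12: books → 0% → £0.00
Six-pack IPA £14.46: beer, wine and spirits → 12.75% → £1.84
Blazer £188.03: clothing → 5.75% → £10.81
Soccer ball £29.37: sports equipment → 7% → £2.06
Camping tent (2-person) £86.87: sports equipment → 7% → £6.08
Used textbook £45.66: books → 0% → £0.00
Pair of dumbbells (15 lb) £40.74: sports equipment → 7% → £2.85
Phone case £36.86: all other goods → 5.25% → £1.94
Subtotal = £463.11; tax = £25.58; total due = £488.69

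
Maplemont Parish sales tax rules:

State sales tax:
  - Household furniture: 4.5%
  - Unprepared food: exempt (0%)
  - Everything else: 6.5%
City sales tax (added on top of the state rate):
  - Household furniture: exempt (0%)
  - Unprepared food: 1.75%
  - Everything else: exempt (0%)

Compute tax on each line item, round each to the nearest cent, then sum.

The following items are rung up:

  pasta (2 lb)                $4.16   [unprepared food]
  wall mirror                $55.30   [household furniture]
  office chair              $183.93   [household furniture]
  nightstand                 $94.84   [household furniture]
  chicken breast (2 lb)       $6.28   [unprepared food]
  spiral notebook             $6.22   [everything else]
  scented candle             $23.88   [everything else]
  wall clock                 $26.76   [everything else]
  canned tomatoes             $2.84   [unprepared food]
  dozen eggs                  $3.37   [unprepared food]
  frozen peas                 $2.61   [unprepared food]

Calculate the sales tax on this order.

Pasta (2 lb) $4.16: unprepared food → 0% + 1.75% city = 1.75% → $0.07
Wall mirror $55.30: household furniture → 4.5% + 0% city = 4.5% → $2.49
Office chair $183.93: household furniture → 4.5% + 0% city = 4.5% → $8.28
Nightstand $94.84: household furniture → 4.5% + 0% city = 4.5% → $4.27
Chicken breast (2 lb) $6.28: unprepared food → 0% + 1.75% city = 1.75% → $0.11
Spiral notebook $6.22: everything else → 6.5% + 0% city = 6.5% → $0.40
Scented candle $23.88: everything else → 6.5% + 0% city = 6.5% → $1.55
Wall clock $26.76: everything else → 6.5% + 0% city = 6.5% → $1.74
Canned tomatoes $2.84: unprepared food → 0% + 1.75% city = 1.75% → $0.05
Dozen eggs $3.37: unprepared food → 0% + 1.75% city = 1.75% → $0.06
Frozen peas $2.61: unprepared food → 0% + 1.75% city = 1.75% → $0.05
Total tax = $0.07 + $2.49 + $8.28 + $4.27 + $0.11 + $0.40 + $1.55 + $1.74 + $0.05 + $0.06 + $0.05 = $19.07

$19.07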